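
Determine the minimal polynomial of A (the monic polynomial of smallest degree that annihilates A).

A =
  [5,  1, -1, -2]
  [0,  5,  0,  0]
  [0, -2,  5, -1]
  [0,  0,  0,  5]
x^3 - 15*x^2 + 75*x - 125

The characteristic polynomial is χ_A(x) = (x - 5)^4, so the eigenvalues are known. The minimal polynomial is
  m_A(x) = Π_λ (x − λ)^{k_λ}
where k_λ is the size of the *largest* Jordan block for λ (equivalently, the smallest k with (A − λI)^k v = 0 for every generalised eigenvector v of λ).

  λ = 5: largest Jordan block has size 3, contributing (x − 5)^3

So m_A(x) = (x - 5)^3 = x^3 - 15*x^2 + 75*x - 125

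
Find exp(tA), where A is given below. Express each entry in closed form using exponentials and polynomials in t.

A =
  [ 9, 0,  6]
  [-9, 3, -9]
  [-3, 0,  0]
e^{tA} =
  [2*exp(6*t) - exp(3*t), 0, 2*exp(6*t) - 2*exp(3*t)]
  [-3*exp(6*t) + 3*exp(3*t), exp(3*t), -3*exp(6*t) + 3*exp(3*t)]
  [-exp(6*t) + exp(3*t), 0, -exp(6*t) + 2*exp(3*t)]

Strategy: write A = P · J · P⁻¹ where J is a Jordan canonical form, so e^{tA} = P · e^{tJ} · P⁻¹, and e^{tJ} can be computed block-by-block.

A has Jordan form
J =
  [3, 0, 0]
  [0, 3, 0]
  [0, 0, 6]
(up to reordering of blocks).

Per-block formulas:
  For a 1×1 block at λ = 3: exp(t · [3]) = [e^(3t)].
  For a 1×1 block at λ = 6: exp(t · [6]) = [e^(6t)].

After assembling e^{tJ} and conjugating by P, we get:

e^{tA} =
  [2*exp(6*t) - exp(3*t), 0, 2*exp(6*t) - 2*exp(3*t)]
  [-3*exp(6*t) + 3*exp(3*t), exp(3*t), -3*exp(6*t) + 3*exp(3*t)]
  [-exp(6*t) + exp(3*t), 0, -exp(6*t) + 2*exp(3*t)]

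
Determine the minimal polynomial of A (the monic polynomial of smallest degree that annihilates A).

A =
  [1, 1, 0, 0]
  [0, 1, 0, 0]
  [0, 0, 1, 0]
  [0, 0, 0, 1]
x^2 - 2*x + 1

The characteristic polynomial is χ_A(x) = (x - 1)^4, so the eigenvalues are known. The minimal polynomial is
  m_A(x) = Π_λ (x − λ)^{k_λ}
where k_λ is the size of the *largest* Jordan block for λ (equivalently, the smallest k with (A − λI)^k v = 0 for every generalised eigenvector v of λ).

  λ = 1: largest Jordan block has size 2, contributing (x − 1)^2

So m_A(x) = (x - 1)^2 = x^2 - 2*x + 1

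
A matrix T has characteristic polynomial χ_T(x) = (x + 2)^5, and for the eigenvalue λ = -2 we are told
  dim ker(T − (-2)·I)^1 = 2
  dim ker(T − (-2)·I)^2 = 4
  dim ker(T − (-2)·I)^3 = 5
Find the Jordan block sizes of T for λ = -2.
Block sizes for λ = -2: [3, 2]

From the dimensions of kernels of powers, the number of Jordan blocks of size at least j is d_j − d_{j−1} where d_j = dim ker(N^j) (with d_0 = 0). Computing the differences gives [2, 2, 1].
The number of blocks of size exactly k is (#blocks of size ≥ k) − (#blocks of size ≥ k + 1), so the partition is: 1 block(s) of size 2, 1 block(s) of size 3.
In nonincreasing order the block sizes are [3, 2].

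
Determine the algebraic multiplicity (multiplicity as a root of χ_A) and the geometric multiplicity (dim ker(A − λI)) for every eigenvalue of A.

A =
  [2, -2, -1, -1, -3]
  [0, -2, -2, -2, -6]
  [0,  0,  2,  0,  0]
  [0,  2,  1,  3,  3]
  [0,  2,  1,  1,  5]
λ = 2: alg = 5, geom = 4

Step 1 — factor the characteristic polynomial to read off the algebraic multiplicities:
  χ_A(x) = (x - 2)^5

Step 2 — compute geometric multiplicities via the rank-nullity identity g(λ) = n − rank(A − λI):
  rank(A − (2)·I) = 1, so dim ker(A − (2)·I) = n − 1 = 4

Summary:
  λ = 2: algebraic multiplicity = 5, geometric multiplicity = 4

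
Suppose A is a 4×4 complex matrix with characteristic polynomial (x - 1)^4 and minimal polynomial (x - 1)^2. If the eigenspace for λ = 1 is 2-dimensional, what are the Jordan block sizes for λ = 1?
Block sizes for λ = 1: [2, 2]

Step 1 — from the characteristic polynomial, algebraic multiplicity of λ = 1 is 4. From dim ker(A − (1)·I) = 2, there are exactly 2 Jordan blocks for λ = 1.
Step 2 — from the minimal polynomial, the factor (x − 1)^2 tells us the largest block for λ = 1 has size 2.
Step 3 — with total size 4, 2 blocks, and largest block 2, the block sizes (in nonincreasing order) are [2, 2].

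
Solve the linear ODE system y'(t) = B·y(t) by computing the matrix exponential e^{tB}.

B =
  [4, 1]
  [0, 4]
e^{tB} =
  [exp(4*t), t*exp(4*t)]
  [0, exp(4*t)]

Strategy: write B = P · J · P⁻¹ where J is a Jordan canonical form, so e^{tB} = P · e^{tJ} · P⁻¹, and e^{tJ} can be computed block-by-block.

B has Jordan form
J =
  [4, 1]
  [0, 4]
(up to reordering of blocks).

Per-block formulas:
  For a 2×2 Jordan block J_2(4): exp(t · J_2(4)) = e^(4t)·(I + t·N), where N is the 2×2 nilpotent shift.

After assembling e^{tJ} and conjugating by P, we get:

e^{tB} =
  [exp(4*t), t*exp(4*t)]
  [0, exp(4*t)]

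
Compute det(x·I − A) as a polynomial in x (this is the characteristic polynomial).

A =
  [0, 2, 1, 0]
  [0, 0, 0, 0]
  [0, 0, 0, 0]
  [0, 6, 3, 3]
x^4 - 3*x^3

Expanding det(x·I − A) (e.g. by cofactor expansion or by noting that A is similar to its Jordan form J, which has the same characteristic polynomial as A) gives
  χ_A(x) = x^4 - 3*x^3
which factors as x^3*(x - 3). The eigenvalues (with algebraic multiplicities) are λ = 0 with multiplicity 3, λ = 3 with multiplicity 1.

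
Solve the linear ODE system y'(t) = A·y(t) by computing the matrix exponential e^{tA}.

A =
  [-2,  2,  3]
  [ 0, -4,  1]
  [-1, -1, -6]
e^{tA} =
  [t^2*exp(-4*t)/2 + 2*t*exp(-4*t) + exp(-4*t), t^2*exp(-4*t)/2 + 2*t*exp(-4*t), t^2*exp(-4*t) + 3*t*exp(-4*t)]
  [-t^2*exp(-4*t)/2, -t^2*exp(-4*t)/2 + exp(-4*t), -t^2*exp(-4*t) + t*exp(-4*t)]
  [-t*exp(-4*t), -t*exp(-4*t), -2*t*exp(-4*t) + exp(-4*t)]

Strategy: write A = P · J · P⁻¹ where J is a Jordan canonical form, so e^{tA} = P · e^{tJ} · P⁻¹, and e^{tJ} can be computed block-by-block.

A has Jordan form
J =
  [-4,  1,  0]
  [ 0, -4,  1]
  [ 0,  0, -4]
(up to reordering of blocks).

Per-block formulas:
  For a 3×3 Jordan block J_3(-4): exp(t · J_3(-4)) = e^(-4t)·(I + t·N + (t^2/2)·N^2), where N is the 3×3 nilpotent shift.

After assembling e^{tJ} and conjugating by P, we get:

e^{tA} =
  [t^2*exp(-4*t)/2 + 2*t*exp(-4*t) + exp(-4*t), t^2*exp(-4*t)/2 + 2*t*exp(-4*t), t^2*exp(-4*t) + 3*t*exp(-4*t)]
  [-t^2*exp(-4*t)/2, -t^2*exp(-4*t)/2 + exp(-4*t), -t^2*exp(-4*t) + t*exp(-4*t)]
  [-t*exp(-4*t), -t*exp(-4*t), -2*t*exp(-4*t) + exp(-4*t)]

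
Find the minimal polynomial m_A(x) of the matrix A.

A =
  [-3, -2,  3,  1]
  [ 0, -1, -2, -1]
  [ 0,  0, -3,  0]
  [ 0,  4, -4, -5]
x^2 + 6*x + 9

The characteristic polynomial is χ_A(x) = (x + 3)^4, so the eigenvalues are known. The minimal polynomial is
  m_A(x) = Π_λ (x − λ)^{k_λ}
where k_λ is the size of the *largest* Jordan block for λ (equivalently, the smallest k with (A − λI)^k v = 0 for every generalised eigenvector v of λ).

  λ = -3: largest Jordan block has size 2, contributing (x + 3)^2

So m_A(x) = (x + 3)^2 = x^2 + 6*x + 9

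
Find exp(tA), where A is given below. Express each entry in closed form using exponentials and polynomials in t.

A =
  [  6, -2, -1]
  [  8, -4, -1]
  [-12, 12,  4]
e^{tA} =
  [2*t*exp(4*t) + exp(4*t), -2*t*exp(4*t), -t*exp(4*t)]
  [2*t*exp(4*t) + exp(4*t) - exp(-2*t), -2*t*exp(4*t) + exp(-2*t), -t*exp(4*t)]
  [-2*exp(4*t) + 2*exp(-2*t), 2*exp(4*t) - 2*exp(-2*t), exp(4*t)]

Strategy: write A = P · J · P⁻¹ where J is a Jordan canonical form, so e^{tA} = P · e^{tJ} · P⁻¹, and e^{tJ} can be computed block-by-block.

A has Jordan form
J =
  [-2, 0, 0]
  [ 0, 4, 1]
  [ 0, 0, 4]
(up to reordering of blocks).

Per-block formulas:
  For a 1×1 block at λ = -2: exp(t · [-2]) = [e^(-2t)].
  For a 2×2 Jordan block J_2(4): exp(t · J_2(4)) = e^(4t)·(I + t·N), where N is the 2×2 nilpotent shift.

After assembling e^{tJ} and conjugating by P, we get:

e^{tA} =
  [2*t*exp(4*t) + exp(4*t), -2*t*exp(4*t), -t*exp(4*t)]
  [2*t*exp(4*t) + exp(4*t) - exp(-2*t), -2*t*exp(4*t) + exp(-2*t), -t*exp(4*t)]
  [-2*exp(4*t) + 2*exp(-2*t), 2*exp(4*t) - 2*exp(-2*t), exp(4*t)]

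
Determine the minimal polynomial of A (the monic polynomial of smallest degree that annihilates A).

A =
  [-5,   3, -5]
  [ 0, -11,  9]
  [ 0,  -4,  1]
x^3 + 15*x^2 + 75*x + 125

The characteristic polynomial is χ_A(x) = (x + 5)^3, so the eigenvalues are known. The minimal polynomial is
  m_A(x) = Π_λ (x − λ)^{k_λ}
where k_λ is the size of the *largest* Jordan block for λ (equivalently, the smallest k with (A − λI)^k v = 0 for every generalised eigenvector v of λ).

  λ = -5: largest Jordan block has size 3, contributing (x + 5)^3

So m_A(x) = (x + 5)^3 = x^3 + 15*x^2 + 75*x + 125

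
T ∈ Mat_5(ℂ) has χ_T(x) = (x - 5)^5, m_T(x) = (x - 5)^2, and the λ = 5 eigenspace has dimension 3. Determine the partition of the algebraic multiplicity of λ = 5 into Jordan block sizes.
Block sizes for λ = 5: [2, 2, 1]

Step 1 — from the characteristic polynomial, algebraic multiplicity of λ = 5 is 5. From dim ker(T − (5)·I) = 3, there are exactly 3 Jordan blocks for λ = 5.
Step 2 — from the minimal polynomial, the factor (x − 5)^2 tells us the largest block for λ = 5 has size 2.
Step 3 — with total size 5, 3 blocks, and largest block 2, the block sizes (in nonincreasing order) are [2, 2, 1].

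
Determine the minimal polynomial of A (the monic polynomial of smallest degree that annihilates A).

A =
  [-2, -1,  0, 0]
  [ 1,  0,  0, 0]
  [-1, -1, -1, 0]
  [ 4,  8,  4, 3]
x^3 - x^2 - 5*x - 3

The characteristic polynomial is χ_A(x) = (x - 3)*(x + 1)^3, so the eigenvalues are known. The minimal polynomial is
  m_A(x) = Π_λ (x − λ)^{k_λ}
where k_λ is the size of the *largest* Jordan block for λ (equivalently, the smallest k with (A − λI)^k v = 0 for every generalised eigenvector v of λ).

  λ = -1: largest Jordan block has size 2, contributing (x + 1)^2
  λ = 3: largest Jordan block has size 1, contributing (x − 3)

So m_A(x) = (x - 3)*(x + 1)^2 = x^3 - x^2 - 5*x - 3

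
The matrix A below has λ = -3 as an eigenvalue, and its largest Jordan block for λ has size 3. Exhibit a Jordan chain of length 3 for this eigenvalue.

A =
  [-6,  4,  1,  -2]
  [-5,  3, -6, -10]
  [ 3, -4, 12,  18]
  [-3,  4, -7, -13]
A Jordan chain for λ = -3 of length 3:
v_1 = (-2, -3, 2, -2)ᵀ
v_2 = (-3, -5, 3, -3)ᵀ
v_3 = (1, 0, 0, 0)ᵀ

Let N = A − (-3)·I. We want v_3 with N^3 v_3 = 0 but N^2 v_3 ≠ 0; then v_{j-1} := N · v_j for j = 3, …, 2.

Pick v_3 = (1, 0, 0, 0)ᵀ.
Then v_2 = N · v_3 = (-3, -5, 3, -3)ᵀ.
Then v_1 = N · v_2 = (-2, -3, 2, -2)ᵀ.

Sanity check: (A − (-3)·I) v_1 = (0, 0, 0, 0)ᵀ = 0. ✓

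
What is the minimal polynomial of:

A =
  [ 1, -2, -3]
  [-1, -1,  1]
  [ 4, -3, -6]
x^3 + 6*x^2 + 12*x + 8

The characteristic polynomial is χ_A(x) = (x + 2)^3, so the eigenvalues are known. The minimal polynomial is
  m_A(x) = Π_λ (x − λ)^{k_λ}
where k_λ is the size of the *largest* Jordan block for λ (equivalently, the smallest k with (A − λI)^k v = 0 for every generalised eigenvector v of λ).

  λ = -2: largest Jordan block has size 3, contributing (x + 2)^3

So m_A(x) = (x + 2)^3 = x^3 + 6*x^2 + 12*x + 8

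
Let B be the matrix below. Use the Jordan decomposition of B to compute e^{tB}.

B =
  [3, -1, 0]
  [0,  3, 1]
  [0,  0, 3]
e^{tB} =
  [exp(3*t), -t*exp(3*t), -t^2*exp(3*t)/2]
  [0, exp(3*t), t*exp(3*t)]
  [0, 0, exp(3*t)]

Strategy: write B = P · J · P⁻¹ where J is a Jordan canonical form, so e^{tB} = P · e^{tJ} · P⁻¹, and e^{tJ} can be computed block-by-block.

B has Jordan form
J =
  [3, 1, 0]
  [0, 3, 1]
  [0, 0, 3]
(up to reordering of blocks).

Per-block formulas:
  For a 3×3 Jordan block J_3(3): exp(t · J_3(3)) = e^(3t)·(I + t·N + (t^2/2)·N^2), where N is the 3×3 nilpotent shift.

After assembling e^{tJ} and conjugating by P, we get:

e^{tB} =
  [exp(3*t), -t*exp(3*t), -t^2*exp(3*t)/2]
  [0, exp(3*t), t*exp(3*t)]
  [0, 0, exp(3*t)]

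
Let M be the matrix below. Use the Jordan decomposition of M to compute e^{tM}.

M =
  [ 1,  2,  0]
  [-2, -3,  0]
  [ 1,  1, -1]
e^{tM} =
  [2*t*exp(-t) + exp(-t), 2*t*exp(-t), 0]
  [-2*t*exp(-t), -2*t*exp(-t) + exp(-t), 0]
  [t*exp(-t), t*exp(-t), exp(-t)]

Strategy: write M = P · J · P⁻¹ where J is a Jordan canonical form, so e^{tM} = P · e^{tJ} · P⁻¹, and e^{tJ} can be computed block-by-block.

M has Jordan form
J =
  [-1,  1,  0]
  [ 0, -1,  0]
  [ 0,  0, -1]
(up to reordering of blocks).

Per-block formulas:
  For a 1×1 block at λ = -1: exp(t · [-1]) = [e^(-1t)].
  For a 2×2 Jordan block J_2(-1): exp(t · J_2(-1)) = e^(-1t)·(I + t·N), where N is the 2×2 nilpotent shift.

After assembling e^{tJ} and conjugating by P, we get:

e^{tM} =
  [2*t*exp(-t) + exp(-t), 2*t*exp(-t), 0]
  [-2*t*exp(-t), -2*t*exp(-t) + exp(-t), 0]
  [t*exp(-t), t*exp(-t), exp(-t)]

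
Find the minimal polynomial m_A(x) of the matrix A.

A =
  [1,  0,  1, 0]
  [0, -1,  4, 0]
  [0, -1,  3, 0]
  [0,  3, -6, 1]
x^3 - 3*x^2 + 3*x - 1

The characteristic polynomial is χ_A(x) = (x - 1)^4, so the eigenvalues are known. The minimal polynomial is
  m_A(x) = Π_λ (x − λ)^{k_λ}
where k_λ is the size of the *largest* Jordan block for λ (equivalently, the smallest k with (A − λI)^k v = 0 for every generalised eigenvector v of λ).

  λ = 1: largest Jordan block has size 3, contributing (x − 1)^3

So m_A(x) = (x - 1)^3 = x^3 - 3*x^2 + 3*x - 1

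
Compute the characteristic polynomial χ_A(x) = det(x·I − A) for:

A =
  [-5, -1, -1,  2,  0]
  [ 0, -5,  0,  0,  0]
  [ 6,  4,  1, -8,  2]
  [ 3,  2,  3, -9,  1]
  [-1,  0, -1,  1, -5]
x^5 + 23*x^4 + 211*x^3 + 965*x^2 + 2200*x + 2000

Expanding det(x·I − A) (e.g. by cofactor expansion or by noting that A is similar to its Jordan form J, which has the same characteristic polynomial as A) gives
  χ_A(x) = x^5 + 23*x^4 + 211*x^3 + 965*x^2 + 2200*x + 2000
which factors as (x + 4)^2*(x + 5)^3. The eigenvalues (with algebraic multiplicities) are λ = -5 with multiplicity 3, λ = -4 with multiplicity 2.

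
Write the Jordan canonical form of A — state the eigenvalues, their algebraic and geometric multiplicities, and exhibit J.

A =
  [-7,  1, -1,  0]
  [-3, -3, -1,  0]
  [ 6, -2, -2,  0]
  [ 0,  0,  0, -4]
J_2(-4) ⊕ J_1(-4) ⊕ J_1(-4)

The characteristic polynomial is
  det(x·I − A) = x^4 + 16*x^3 + 96*x^2 + 256*x + 256 = (x + 4)^4

Eigenvalues and multiplicities (the geometric multiplicity of λ is n − rank(A − λI), which equals the number of Jordan blocks for λ):
  λ = -4: algebraic multiplicity = 4, geometric multiplicity = 3

Determining the block sizes for each eigenvalue:
  λ = -4: 3 blocks summing to 4 forces exactly one block of size 2 and the rest size 1 → block sizes [2, 1, 1]

Assembling the blocks gives a Jordan form
J =
  [-4,  1,  0,  0]
  [ 0, -4,  0,  0]
  [ 0,  0, -4,  0]
  [ 0,  0,  0, -4]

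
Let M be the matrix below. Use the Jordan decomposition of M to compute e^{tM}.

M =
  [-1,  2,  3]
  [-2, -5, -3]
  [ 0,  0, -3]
e^{tM} =
  [2*t*exp(-3*t) + exp(-3*t), 2*t*exp(-3*t), 3*t*exp(-3*t)]
  [-2*t*exp(-3*t), -2*t*exp(-3*t) + exp(-3*t), -3*t*exp(-3*t)]
  [0, 0, exp(-3*t)]

Strategy: write M = P · J · P⁻¹ where J is a Jordan canonical form, so e^{tM} = P · e^{tJ} · P⁻¹, and e^{tJ} can be computed block-by-block.

M has Jordan form
J =
  [-3,  1,  0]
  [ 0, -3,  0]
  [ 0,  0, -3]
(up to reordering of blocks).

Per-block formulas:
  For a 2×2 Jordan block J_2(-3): exp(t · J_2(-3)) = e^(-3t)·(I + t·N), where N is the 2×2 nilpotent shift.
  For a 1×1 block at λ = -3: exp(t · [-3]) = [e^(-3t)].

After assembling e^{tJ} and conjugating by P, we get:

e^{tM} =
  [2*t*exp(-3*t) + exp(-3*t), 2*t*exp(-3*t), 3*t*exp(-3*t)]
  [-2*t*exp(-3*t), -2*t*exp(-3*t) + exp(-3*t), -3*t*exp(-3*t)]
  [0, 0, exp(-3*t)]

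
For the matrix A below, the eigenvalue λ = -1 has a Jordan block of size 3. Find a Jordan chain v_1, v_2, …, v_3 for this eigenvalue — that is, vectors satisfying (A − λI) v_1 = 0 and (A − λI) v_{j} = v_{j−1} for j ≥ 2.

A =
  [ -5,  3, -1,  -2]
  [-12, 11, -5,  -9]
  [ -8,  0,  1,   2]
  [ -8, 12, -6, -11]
A Jordan chain for λ = -1 of length 3:
v_1 = (4, 16, 0, 16)ᵀ
v_2 = (-4, -12, -8, -8)ᵀ
v_3 = (1, 0, 0, 0)ᵀ

Let N = A − (-1)·I. We want v_3 with N^3 v_3 = 0 but N^2 v_3 ≠ 0; then v_{j-1} := N · v_j for j = 3, …, 2.

Pick v_3 = (1, 0, 0, 0)ᵀ.
Then v_2 = N · v_3 = (-4, -12, -8, -8)ᵀ.
Then v_1 = N · v_2 = (4, 16, 0, 16)ᵀ.

Sanity check: (A − (-1)·I) v_1 = (0, 0, 0, 0)ᵀ = 0. ✓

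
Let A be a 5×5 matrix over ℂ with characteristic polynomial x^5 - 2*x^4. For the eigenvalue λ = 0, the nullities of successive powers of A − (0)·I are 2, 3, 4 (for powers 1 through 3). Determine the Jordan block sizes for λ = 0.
Block sizes for λ = 0: [3, 1]

From the dimensions of kernels of powers, the number of Jordan blocks of size at least j is d_j − d_{j−1} where d_j = dim ker(N^j) (with d_0 = 0). Computing the differences gives [2, 1, 1].
The number of blocks of size exactly k is (#blocks of size ≥ k) − (#blocks of size ≥ k + 1), so the partition is: 1 block(s) of size 1, 1 block(s) of size 3.
In nonincreasing order the block sizes are [3, 1].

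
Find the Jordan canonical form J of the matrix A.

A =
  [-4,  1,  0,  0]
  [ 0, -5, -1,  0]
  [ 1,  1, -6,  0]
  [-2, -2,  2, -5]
J_3(-5) ⊕ J_1(-5)

The characteristic polynomial is
  det(x·I − A) = x^4 + 20*x^3 + 150*x^2 + 500*x + 625 = (x + 5)^4

Eigenvalues and multiplicities (the geometric multiplicity of λ is n − rank(A − λI), which equals the number of Jordan blocks for λ):
  λ = -5: algebraic multiplicity = 4, geometric multiplicity = 2

Determining the block sizes for each eigenvalue:
  λ = -5: with am = 4 and gm = 2, the partition is not yet determined (e.g. several partitions of 4 into 2 parts exist). Let N = A − (-5)·I. Computing rank(N^1) = 2, rank(N^2) = 1, rank(N^3) = 0; the number of blocks of size ≥ j is rank(N^{j−1}) − rank(N^j), giving [2, 1, 1]. So we have 1 block(s) of size 3, 1 block(s) of size 1 → block sizes [3, 1]

Assembling the blocks gives a Jordan form
J =
  [-5,  1,  0,  0]
  [ 0, -5,  1,  0]
  [ 0,  0, -5,  0]
  [ 0,  0,  0, -5]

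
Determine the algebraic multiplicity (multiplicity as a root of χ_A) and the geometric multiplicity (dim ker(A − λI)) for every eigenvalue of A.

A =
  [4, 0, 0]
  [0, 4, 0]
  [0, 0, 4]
λ = 4: alg = 3, geom = 3

Step 1 — factor the characteristic polynomial to read off the algebraic multiplicities:
  χ_A(x) = (x - 4)^3

Step 2 — compute geometric multiplicities via the rank-nullity identity g(λ) = n − rank(A − λI):
  rank(A − (4)·I) = 0, so dim ker(A − (4)·I) = n − 0 = 3

Summary:
  λ = 4: algebraic multiplicity = 3, geometric multiplicity = 3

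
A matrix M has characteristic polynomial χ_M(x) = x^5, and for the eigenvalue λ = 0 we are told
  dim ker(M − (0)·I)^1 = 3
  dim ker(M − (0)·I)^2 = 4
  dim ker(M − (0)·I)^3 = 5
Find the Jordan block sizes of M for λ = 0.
Block sizes for λ = 0: [3, 1, 1]

From the dimensions of kernels of powers, the number of Jordan blocks of size at least j is d_j − d_{j−1} where d_j = dim ker(N^j) (with d_0 = 0). Computing the differences gives [3, 1, 1].
The number of blocks of size exactly k is (#blocks of size ≥ k) − (#blocks of size ≥ k + 1), so the partition is: 2 block(s) of size 1, 1 block(s) of size 3.
In nonincreasing order the block sizes are [3, 1, 1].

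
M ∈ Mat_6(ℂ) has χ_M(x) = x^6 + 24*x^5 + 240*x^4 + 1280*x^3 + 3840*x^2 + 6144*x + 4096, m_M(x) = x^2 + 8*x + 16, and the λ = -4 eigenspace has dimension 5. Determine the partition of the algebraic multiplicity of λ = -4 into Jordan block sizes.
Block sizes for λ = -4: [2, 1, 1, 1, 1]

Step 1 — from the characteristic polynomial, algebraic multiplicity of λ = -4 is 6. From dim ker(M − (-4)·I) = 5, there are exactly 5 Jordan blocks for λ = -4.
Step 2 — from the minimal polynomial, the factor (x + 4)^2 tells us the largest block for λ = -4 has size 2.
Step 3 — with total size 6, 5 blocks, and largest block 2, the block sizes (in nonincreasing order) are [2, 1, 1, 1, 1].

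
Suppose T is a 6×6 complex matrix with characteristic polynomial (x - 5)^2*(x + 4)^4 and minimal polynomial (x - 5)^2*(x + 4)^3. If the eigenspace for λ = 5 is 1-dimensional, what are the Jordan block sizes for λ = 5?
Block sizes for λ = 5: [2]

Step 1 — from the characteristic polynomial, algebraic multiplicity of λ = 5 is 2. From dim ker(T − (5)·I) = 1, there are exactly 1 Jordan blocks for λ = 5.
Step 2 — from the minimal polynomial, the factor (x − 5)^2 tells us the largest block for λ = 5 has size 2.
Step 3 — with total size 2, 1 blocks, and largest block 2, the block sizes (in nonincreasing order) are [2].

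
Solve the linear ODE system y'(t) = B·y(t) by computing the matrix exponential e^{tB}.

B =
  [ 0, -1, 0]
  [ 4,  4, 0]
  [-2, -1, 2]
e^{tB} =
  [-2*t*exp(2*t) + exp(2*t), -t*exp(2*t), 0]
  [4*t*exp(2*t), 2*t*exp(2*t) + exp(2*t), 0]
  [-2*t*exp(2*t), -t*exp(2*t), exp(2*t)]

Strategy: write B = P · J · P⁻¹ where J is a Jordan canonical form, so e^{tB} = P · e^{tJ} · P⁻¹, and e^{tJ} can be computed block-by-block.

B has Jordan form
J =
  [2, 1, 0]
  [0, 2, 0]
  [0, 0, 2]
(up to reordering of blocks).

Per-block formulas:
  For a 2×2 Jordan block J_2(2): exp(t · J_2(2)) = e^(2t)·(I + t·N), where N is the 2×2 nilpotent shift.
  For a 1×1 block at λ = 2: exp(t · [2]) = [e^(2t)].

After assembling e^{tJ} and conjugating by P, we get:

e^{tB} =
  [-2*t*exp(2*t) + exp(2*t), -t*exp(2*t), 0]
  [4*t*exp(2*t), 2*t*exp(2*t) + exp(2*t), 0]
  [-2*t*exp(2*t), -t*exp(2*t), exp(2*t)]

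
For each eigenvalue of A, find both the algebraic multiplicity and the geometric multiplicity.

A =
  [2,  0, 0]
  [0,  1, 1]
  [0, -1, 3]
λ = 2: alg = 3, geom = 2

Step 1 — factor the characteristic polynomial to read off the algebraic multiplicities:
  χ_A(x) = (x - 2)^3

Step 2 — compute geometric multiplicities via the rank-nullity identity g(λ) = n − rank(A − λI):
  rank(A − (2)·I) = 1, so dim ker(A − (2)·I) = n − 1 = 2

Summary:
  λ = 2: algebraic multiplicity = 3, geometric multiplicity = 2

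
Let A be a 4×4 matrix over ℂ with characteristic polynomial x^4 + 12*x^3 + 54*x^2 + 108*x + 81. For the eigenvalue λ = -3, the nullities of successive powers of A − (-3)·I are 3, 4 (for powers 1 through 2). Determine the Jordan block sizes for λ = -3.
Block sizes for λ = -3: [2, 1, 1]

From the dimensions of kernels of powers, the number of Jordan blocks of size at least j is d_j − d_{j−1} where d_j = dim ker(N^j) (with d_0 = 0). Computing the differences gives [3, 1].
The number of blocks of size exactly k is (#blocks of size ≥ k) − (#blocks of size ≥ k + 1), so the partition is: 2 block(s) of size 1, 1 block(s) of size 2.
In nonincreasing order the block sizes are [2, 1, 1].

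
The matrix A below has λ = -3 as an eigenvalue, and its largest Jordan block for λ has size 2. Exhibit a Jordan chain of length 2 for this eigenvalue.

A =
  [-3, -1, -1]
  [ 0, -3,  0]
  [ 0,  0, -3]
A Jordan chain for λ = -3 of length 2:
v_1 = (-1, 0, 0)ᵀ
v_2 = (0, 1, 0)ᵀ

Let N = A − (-3)·I. We want v_2 with N^2 v_2 = 0 but N^1 v_2 ≠ 0; then v_{j-1} := N · v_j for j = 2, …, 2.

Pick v_2 = (0, 1, 0)ᵀ.
Then v_1 = N · v_2 = (-1, 0, 0)ᵀ.

Sanity check: (A − (-3)·I) v_1 = (0, 0, 0)ᵀ = 0. ✓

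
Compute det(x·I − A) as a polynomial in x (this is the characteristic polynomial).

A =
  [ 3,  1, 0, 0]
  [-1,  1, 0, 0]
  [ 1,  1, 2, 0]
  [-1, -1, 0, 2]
x^4 - 8*x^3 + 24*x^2 - 32*x + 16

Expanding det(x·I − A) (e.g. by cofactor expansion or by noting that A is similar to its Jordan form J, which has the same characteristic polynomial as A) gives
  χ_A(x) = x^4 - 8*x^3 + 24*x^2 - 32*x + 16
which factors as (x - 2)^4. The eigenvalues (with algebraic multiplicities) are λ = 2 with multiplicity 4.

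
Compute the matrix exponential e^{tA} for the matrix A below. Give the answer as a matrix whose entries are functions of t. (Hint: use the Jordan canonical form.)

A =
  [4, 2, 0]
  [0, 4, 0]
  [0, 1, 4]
e^{tA} =
  [exp(4*t), 2*t*exp(4*t), 0]
  [0, exp(4*t), 0]
  [0, t*exp(4*t), exp(4*t)]

Strategy: write A = P · J · P⁻¹ where J is a Jordan canonical form, so e^{tA} = P · e^{tJ} · P⁻¹, and e^{tJ} can be computed block-by-block.

A has Jordan form
J =
  [4, 1, 0]
  [0, 4, 0]
  [0, 0, 4]
(up to reordering of blocks).

Per-block formulas:
  For a 1×1 block at λ = 4: exp(t · [4]) = [e^(4t)].
  For a 2×2 Jordan block J_2(4): exp(t · J_2(4)) = e^(4t)·(I + t·N), where N is the 2×2 nilpotent shift.

After assembling e^{tJ} and conjugating by P, we get:

e^{tA} =
  [exp(4*t), 2*t*exp(4*t), 0]
  [0, exp(4*t), 0]
  [0, t*exp(4*t), exp(4*t)]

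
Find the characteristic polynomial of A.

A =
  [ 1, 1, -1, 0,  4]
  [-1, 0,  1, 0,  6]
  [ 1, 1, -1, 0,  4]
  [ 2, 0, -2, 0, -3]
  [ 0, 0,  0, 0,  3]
x^5 - 3*x^4

Expanding det(x·I − A) (e.g. by cofactor expansion or by noting that A is similar to its Jordan form J, which has the same characteristic polynomial as A) gives
  χ_A(x) = x^5 - 3*x^4
which factors as x^4*(x - 3). The eigenvalues (with algebraic multiplicities) are λ = 0 with multiplicity 4, λ = 3 with multiplicity 1.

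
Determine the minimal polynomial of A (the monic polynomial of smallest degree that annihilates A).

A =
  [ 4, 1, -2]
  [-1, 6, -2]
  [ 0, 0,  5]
x^2 - 10*x + 25

The characteristic polynomial is χ_A(x) = (x - 5)^3, so the eigenvalues are known. The minimal polynomial is
  m_A(x) = Π_λ (x − λ)^{k_λ}
where k_λ is the size of the *largest* Jordan block for λ (equivalently, the smallest k with (A − λI)^k v = 0 for every generalised eigenvector v of λ).

  λ = 5: largest Jordan block has size 2, contributing (x − 5)^2

So m_A(x) = (x - 5)^2 = x^2 - 10*x + 25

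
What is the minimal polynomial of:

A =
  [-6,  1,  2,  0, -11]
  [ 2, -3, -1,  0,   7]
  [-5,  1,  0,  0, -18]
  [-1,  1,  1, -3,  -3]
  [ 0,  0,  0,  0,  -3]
x^3 + 9*x^2 + 27*x + 27

The characteristic polynomial is χ_A(x) = (x + 3)^5, so the eigenvalues are known. The minimal polynomial is
  m_A(x) = Π_λ (x − λ)^{k_λ}
where k_λ is the size of the *largest* Jordan block for λ (equivalently, the smallest k with (A − λI)^k v = 0 for every generalised eigenvector v of λ).

  λ = -3: largest Jordan block has size 3, contributing (x + 3)^3

So m_A(x) = (x + 3)^3 = x^3 + 9*x^2 + 27*x + 27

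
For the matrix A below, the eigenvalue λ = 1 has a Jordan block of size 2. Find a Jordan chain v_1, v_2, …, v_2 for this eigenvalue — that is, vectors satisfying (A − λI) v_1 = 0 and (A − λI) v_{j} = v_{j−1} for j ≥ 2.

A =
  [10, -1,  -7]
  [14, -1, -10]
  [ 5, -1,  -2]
A Jordan chain for λ = 1 of length 2:
v_1 = (-1, -2, -1)ᵀ
v_2 = (0, 1, 0)ᵀ

Let N = A − (1)·I. We want v_2 with N^2 v_2 = 0 but N^1 v_2 ≠ 0; then v_{j-1} := N · v_j for j = 2, …, 2.

Pick v_2 = (0, 1, 0)ᵀ.
Then v_1 = N · v_2 = (-1, -2, -1)ᵀ.

Sanity check: (A − (1)·I) v_1 = (0, 0, 0)ᵀ = 0. ✓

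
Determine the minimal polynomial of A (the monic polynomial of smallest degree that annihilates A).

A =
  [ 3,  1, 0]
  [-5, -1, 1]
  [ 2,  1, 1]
x^3 - 3*x^2 + 3*x - 1

The characteristic polynomial is χ_A(x) = (x - 1)^3, so the eigenvalues are known. The minimal polynomial is
  m_A(x) = Π_λ (x − λ)^{k_λ}
where k_λ is the size of the *largest* Jordan block for λ (equivalently, the smallest k with (A − λI)^k v = 0 for every generalised eigenvector v of λ).

  λ = 1: largest Jordan block has size 3, contributing (x − 1)^3

So m_A(x) = (x - 1)^3 = x^3 - 3*x^2 + 3*x - 1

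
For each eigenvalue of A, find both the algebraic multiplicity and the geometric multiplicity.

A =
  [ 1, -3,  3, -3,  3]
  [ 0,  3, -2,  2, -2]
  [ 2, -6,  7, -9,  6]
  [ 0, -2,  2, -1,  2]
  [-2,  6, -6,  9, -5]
λ = 1: alg = 5, geom = 3

Step 1 — factor the characteristic polynomial to read off the algebraic multiplicities:
  χ_A(x) = (x - 1)^5

Step 2 — compute geometric multiplicities via the rank-nullity identity g(λ) = n − rank(A − λI):
  rank(A − (1)·I) = 2, so dim ker(A − (1)·I) = n − 2 = 3

Summary:
  λ = 1: algebraic multiplicity = 5, geometric multiplicity = 3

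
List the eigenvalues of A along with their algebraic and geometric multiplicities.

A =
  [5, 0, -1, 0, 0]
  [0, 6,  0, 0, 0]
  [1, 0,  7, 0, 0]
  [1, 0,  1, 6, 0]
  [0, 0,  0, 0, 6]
λ = 6: alg = 5, geom = 4

Step 1 — factor the characteristic polynomial to read off the algebraic multiplicities:
  χ_A(x) = (x - 6)^5

Step 2 — compute geometric multiplicities via the rank-nullity identity g(λ) = n − rank(A − λI):
  rank(A − (6)·I) = 1, so dim ker(A − (6)·I) = n − 1 = 4

Summary:
  λ = 6: algebraic multiplicity = 5, geometric multiplicity = 4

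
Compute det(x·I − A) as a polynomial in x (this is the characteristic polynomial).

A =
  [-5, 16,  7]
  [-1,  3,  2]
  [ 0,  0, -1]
x^3 + 3*x^2 + 3*x + 1

Expanding det(x·I − A) (e.g. by cofactor expansion or by noting that A is similar to its Jordan form J, which has the same characteristic polynomial as A) gives
  χ_A(x) = x^3 + 3*x^2 + 3*x + 1
which factors as (x + 1)^3. The eigenvalues (with algebraic multiplicities) are λ = -1 with multiplicity 3.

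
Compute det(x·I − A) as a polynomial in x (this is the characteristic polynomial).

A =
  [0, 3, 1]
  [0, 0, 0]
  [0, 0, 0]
x^3

Expanding det(x·I − A) (e.g. by cofactor expansion or by noting that A is similar to its Jordan form J, which has the same characteristic polynomial as A) gives
  χ_A(x) = x^3
which factors as x^3. The eigenvalues (with algebraic multiplicities) are λ = 0 with multiplicity 3.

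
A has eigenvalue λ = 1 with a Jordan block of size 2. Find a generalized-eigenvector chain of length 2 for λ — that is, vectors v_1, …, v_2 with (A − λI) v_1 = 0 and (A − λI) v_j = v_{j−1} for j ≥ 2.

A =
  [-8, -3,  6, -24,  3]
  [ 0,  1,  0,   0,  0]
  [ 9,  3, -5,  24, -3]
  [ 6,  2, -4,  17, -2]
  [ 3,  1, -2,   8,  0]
A Jordan chain for λ = 1 of length 2:
v_1 = (-9, 0, 9, 6, 3)ᵀ
v_2 = (1, 0, 0, 0, 0)ᵀ

Let N = A − (1)·I. We want v_2 with N^2 v_2 = 0 but N^1 v_2 ≠ 0; then v_{j-1} := N · v_j for j = 2, …, 2.

Pick v_2 = (1, 0, 0, 0, 0)ᵀ.
Then v_1 = N · v_2 = (-9, 0, 9, 6, 3)ᵀ.

Sanity check: (A − (1)·I) v_1 = (0, 0, 0, 0, 0)ᵀ = 0. ✓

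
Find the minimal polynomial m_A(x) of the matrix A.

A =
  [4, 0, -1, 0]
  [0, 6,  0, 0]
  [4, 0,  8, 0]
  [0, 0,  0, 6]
x^2 - 12*x + 36

The characteristic polynomial is χ_A(x) = (x - 6)^4, so the eigenvalues are known. The minimal polynomial is
  m_A(x) = Π_λ (x − λ)^{k_λ}
where k_λ is the size of the *largest* Jordan block for λ (equivalently, the smallest k with (A − λI)^k v = 0 for every generalised eigenvector v of λ).

  λ = 6: largest Jordan block has size 2, contributing (x − 6)^2

So m_A(x) = (x - 6)^2 = x^2 - 12*x + 36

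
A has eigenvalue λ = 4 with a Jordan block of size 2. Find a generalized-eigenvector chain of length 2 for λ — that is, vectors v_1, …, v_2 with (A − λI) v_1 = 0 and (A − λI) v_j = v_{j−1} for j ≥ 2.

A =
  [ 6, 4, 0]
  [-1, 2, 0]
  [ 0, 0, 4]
A Jordan chain for λ = 4 of length 2:
v_1 = (2, -1, 0)ᵀ
v_2 = (1, 0, 0)ᵀ

Let N = A − (4)·I. We want v_2 with N^2 v_2 = 0 but N^1 v_2 ≠ 0; then v_{j-1} := N · v_j for j = 2, …, 2.

Pick v_2 = (1, 0, 0)ᵀ.
Then v_1 = N · v_2 = (2, -1, 0)ᵀ.

Sanity check: (A − (4)·I) v_1 = (0, 0, 0)ᵀ = 0. ✓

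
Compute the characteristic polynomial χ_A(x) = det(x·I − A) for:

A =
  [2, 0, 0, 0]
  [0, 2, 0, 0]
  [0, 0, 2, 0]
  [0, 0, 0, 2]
x^4 - 8*x^3 + 24*x^2 - 32*x + 16

Expanding det(x·I − A) (e.g. by cofactor expansion or by noting that A is similar to its Jordan form J, which has the same characteristic polynomial as A) gives
  χ_A(x) = x^4 - 8*x^3 + 24*x^2 - 32*x + 16
which factors as (x - 2)^4. The eigenvalues (with algebraic multiplicities) are λ = 2 with multiplicity 4.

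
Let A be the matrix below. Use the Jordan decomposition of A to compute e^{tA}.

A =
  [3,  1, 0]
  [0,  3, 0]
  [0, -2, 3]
e^{tA} =
  [exp(3*t), t*exp(3*t), 0]
  [0, exp(3*t), 0]
  [0, -2*t*exp(3*t), exp(3*t)]

Strategy: write A = P · J · P⁻¹ where J is a Jordan canonical form, so e^{tA} = P · e^{tJ} · P⁻¹, and e^{tJ} can be computed block-by-block.

A has Jordan form
J =
  [3, 1, 0]
  [0, 3, 0]
  [0, 0, 3]
(up to reordering of blocks).

Per-block formulas:
  For a 1×1 block at λ = 3: exp(t · [3]) = [e^(3t)].
  For a 2×2 Jordan block J_2(3): exp(t · J_2(3)) = e^(3t)·(I + t·N), where N is the 2×2 nilpotent shift.

After assembling e^{tJ} and conjugating by P, we get:

e^{tA} =
  [exp(3*t), t*exp(3*t), 0]
  [0, exp(3*t), 0]
  [0, -2*t*exp(3*t), exp(3*t)]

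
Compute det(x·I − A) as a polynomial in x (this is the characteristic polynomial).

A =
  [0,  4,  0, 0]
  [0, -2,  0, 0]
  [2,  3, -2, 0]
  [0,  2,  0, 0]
x^4 + 4*x^3 + 4*x^2

Expanding det(x·I − A) (e.g. by cofactor expansion or by noting that A is similar to its Jordan form J, which has the same characteristic polynomial as A) gives
  χ_A(x) = x^4 + 4*x^3 + 4*x^2
which factors as x^2*(x + 2)^2. The eigenvalues (with algebraic multiplicities) are λ = -2 with multiplicity 2, λ = 0 with multiplicity 2.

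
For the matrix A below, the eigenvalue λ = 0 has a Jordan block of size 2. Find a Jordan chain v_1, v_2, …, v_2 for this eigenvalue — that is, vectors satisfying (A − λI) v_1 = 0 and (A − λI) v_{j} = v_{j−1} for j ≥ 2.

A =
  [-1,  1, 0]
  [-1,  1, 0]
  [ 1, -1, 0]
A Jordan chain for λ = 0 of length 2:
v_1 = (-1, -1, 1)ᵀ
v_2 = (1, 0, 0)ᵀ

Let N = A − (0)·I. We want v_2 with N^2 v_2 = 0 but N^1 v_2 ≠ 0; then v_{j-1} := N · v_j for j = 2, …, 2.

Pick v_2 = (1, 0, 0)ᵀ.
Then v_1 = N · v_2 = (-1, -1, 1)ᵀ.

Sanity check: (A − (0)·I) v_1 = (0, 0, 0)ᵀ = 0. ✓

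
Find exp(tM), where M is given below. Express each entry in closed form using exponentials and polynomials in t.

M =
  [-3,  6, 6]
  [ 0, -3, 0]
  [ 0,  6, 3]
e^{tM} =
  [exp(-3*t), exp(3*t) - exp(-3*t), exp(3*t) - exp(-3*t)]
  [0, exp(-3*t), 0]
  [0, exp(3*t) - exp(-3*t), exp(3*t)]

Strategy: write M = P · J · P⁻¹ where J is a Jordan canonical form, so e^{tM} = P · e^{tJ} · P⁻¹, and e^{tJ} can be computed block-by-block.

M has Jordan form
J =
  [-3,  0, 0]
  [ 0, -3, 0]
  [ 0,  0, 3]
(up to reordering of blocks).

Per-block formulas:
  For a 1×1 block at λ = -3: exp(t · [-3]) = [e^(-3t)].
  For a 1×1 block at λ = 3: exp(t · [3]) = [e^(3t)].

After assembling e^{tJ} and conjugating by P, we get:

e^{tM} =
  [exp(-3*t), exp(3*t) - exp(-3*t), exp(3*t) - exp(-3*t)]
  [0, exp(-3*t), 0]
  [0, exp(3*t) - exp(-3*t), exp(3*t)]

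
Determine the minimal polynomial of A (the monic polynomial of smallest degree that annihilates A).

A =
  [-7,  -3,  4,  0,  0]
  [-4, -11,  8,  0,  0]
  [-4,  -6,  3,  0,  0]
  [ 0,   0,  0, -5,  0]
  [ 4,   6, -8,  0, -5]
x^2 + 10*x + 25

The characteristic polynomial is χ_A(x) = (x + 5)^5, so the eigenvalues are known. The minimal polynomial is
  m_A(x) = Π_λ (x − λ)^{k_λ}
where k_λ is the size of the *largest* Jordan block for λ (equivalently, the smallest k with (A − λI)^k v = 0 for every generalised eigenvector v of λ).

  λ = -5: largest Jordan block has size 2, contributing (x + 5)^2

So m_A(x) = (x + 5)^2 = x^2 + 10*x + 25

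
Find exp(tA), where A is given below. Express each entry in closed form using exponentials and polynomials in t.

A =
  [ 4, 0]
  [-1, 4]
e^{tA} =
  [exp(4*t), 0]
  [-t*exp(4*t), exp(4*t)]

Strategy: write A = P · J · P⁻¹ where J is a Jordan canonical form, so e^{tA} = P · e^{tJ} · P⁻¹, and e^{tJ} can be computed block-by-block.

A has Jordan form
J =
  [4, 1]
  [0, 4]
(up to reordering of blocks).

Per-block formulas:
  For a 2×2 Jordan block J_2(4): exp(t · J_2(4)) = e^(4t)·(I + t·N), where N is the 2×2 nilpotent shift.

After assembling e^{tJ} and conjugating by P, we get:

e^{tA} =
  [exp(4*t), 0]
  [-t*exp(4*t), exp(4*t)]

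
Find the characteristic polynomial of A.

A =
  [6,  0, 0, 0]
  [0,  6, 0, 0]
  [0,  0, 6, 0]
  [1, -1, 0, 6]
x^4 - 24*x^3 + 216*x^2 - 864*x + 1296

Expanding det(x·I − A) (e.g. by cofactor expansion or by noting that A is similar to its Jordan form J, which has the same characteristic polynomial as A) gives
  χ_A(x) = x^4 - 24*x^3 + 216*x^2 - 864*x + 1296
which factors as (x - 6)^4. The eigenvalues (with algebraic multiplicities) are λ = 6 with multiplicity 4.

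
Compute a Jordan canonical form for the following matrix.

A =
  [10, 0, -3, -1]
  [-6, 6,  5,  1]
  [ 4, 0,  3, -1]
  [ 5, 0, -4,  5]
J_3(6) ⊕ J_1(6)

The characteristic polynomial is
  det(x·I − A) = x^4 - 24*x^3 + 216*x^2 - 864*x + 1296 = (x - 6)^4

Eigenvalues and multiplicities (the geometric multiplicity of λ is n − rank(A − λI), which equals the number of Jordan blocks for λ):
  λ = 6: algebraic multiplicity = 4, geometric multiplicity = 2

Determining the block sizes for each eigenvalue:
  λ = 6: with am = 4 and gm = 2, the partition is not yet determined (e.g. several partitions of 4 into 2 parts exist). Let N = A − (6)·I. Computing rank(N^1) = 2, rank(N^2) = 1, rank(N^3) = 0; the number of blocks of size ≥ j is rank(N^{j−1}) − rank(N^j), giving [2, 1, 1]. So we have 1 block(s) of size 3, 1 block(s) of size 1 → block sizes [3, 1]

Assembling the blocks gives a Jordan form
J =
  [6, 1, 0, 0]
  [0, 6, 1, 0]
  [0, 0, 6, 0]
  [0, 0, 0, 6]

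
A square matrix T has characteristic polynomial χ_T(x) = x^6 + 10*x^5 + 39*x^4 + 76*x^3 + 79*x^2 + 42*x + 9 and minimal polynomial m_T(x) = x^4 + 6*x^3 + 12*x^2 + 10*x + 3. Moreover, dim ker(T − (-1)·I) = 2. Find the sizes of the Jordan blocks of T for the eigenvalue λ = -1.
Block sizes for λ = -1: [3, 1]

Step 1 — from the characteristic polynomial, algebraic multiplicity of λ = -1 is 4. From dim ker(T − (-1)·I) = 2, there are exactly 2 Jordan blocks for λ = -1.
Step 2 — from the minimal polynomial, the factor (x + 1)^3 tells us the largest block for λ = -1 has size 3.
Step 3 — with total size 4, 2 blocks, and largest block 3, the block sizes (in nonincreasing order) are [3, 1].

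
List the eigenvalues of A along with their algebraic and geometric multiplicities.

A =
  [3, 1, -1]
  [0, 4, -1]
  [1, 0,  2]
λ = 3: alg = 3, geom = 1

Step 1 — factor the characteristic polynomial to read off the algebraic multiplicities:
  χ_A(x) = (x - 3)^3

Step 2 — compute geometric multiplicities via the rank-nullity identity g(λ) = n − rank(A − λI):
  rank(A − (3)·I) = 2, so dim ker(A − (3)·I) = n − 2 = 1

Summary:
  λ = 3: algebraic multiplicity = 3, geometric multiplicity = 1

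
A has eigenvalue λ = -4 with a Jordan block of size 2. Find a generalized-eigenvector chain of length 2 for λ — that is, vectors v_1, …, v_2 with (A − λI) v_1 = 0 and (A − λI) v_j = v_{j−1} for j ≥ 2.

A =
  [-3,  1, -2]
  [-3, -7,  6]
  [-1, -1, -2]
A Jordan chain for λ = -4 of length 2:
v_1 = (1, -3, -1)ᵀ
v_2 = (1, 0, 0)ᵀ

Let N = A − (-4)·I. We want v_2 with N^2 v_2 = 0 but N^1 v_2 ≠ 0; then v_{j-1} := N · v_j for j = 2, …, 2.

Pick v_2 = (1, 0, 0)ᵀ.
Then v_1 = N · v_2 = (1, -3, -1)ᵀ.

Sanity check: (A − (-4)·I) v_1 = (0, 0, 0)ᵀ = 0. ✓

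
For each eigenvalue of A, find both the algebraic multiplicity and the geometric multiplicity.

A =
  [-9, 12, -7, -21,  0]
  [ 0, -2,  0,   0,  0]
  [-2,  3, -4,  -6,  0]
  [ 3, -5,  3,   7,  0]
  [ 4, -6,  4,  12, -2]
λ = -2: alg = 5, geom = 3

Step 1 — factor the characteristic polynomial to read off the algebraic multiplicities:
  χ_A(x) = (x + 2)^5

Step 2 — compute geometric multiplicities via the rank-nullity identity g(λ) = n − rank(A − λI):
  rank(A − (-2)·I) = 2, so dim ker(A − (-2)·I) = n − 2 = 3

Summary:
  λ = -2: algebraic multiplicity = 5, geometric multiplicity = 3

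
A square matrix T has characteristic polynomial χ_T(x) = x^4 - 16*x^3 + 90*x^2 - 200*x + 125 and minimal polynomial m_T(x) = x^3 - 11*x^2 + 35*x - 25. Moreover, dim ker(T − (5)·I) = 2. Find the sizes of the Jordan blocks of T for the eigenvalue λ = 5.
Block sizes for λ = 5: [2, 1]

Step 1 — from the characteristic polynomial, algebraic multiplicity of λ = 5 is 3. From dim ker(T − (5)·I) = 2, there are exactly 2 Jordan blocks for λ = 5.
Step 2 — from the minimal polynomial, the factor (x − 5)^2 tells us the largest block for λ = 5 has size 2.
Step 3 — with total size 3, 2 blocks, and largest block 2, the block sizes (in nonincreasing order) are [2, 1].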